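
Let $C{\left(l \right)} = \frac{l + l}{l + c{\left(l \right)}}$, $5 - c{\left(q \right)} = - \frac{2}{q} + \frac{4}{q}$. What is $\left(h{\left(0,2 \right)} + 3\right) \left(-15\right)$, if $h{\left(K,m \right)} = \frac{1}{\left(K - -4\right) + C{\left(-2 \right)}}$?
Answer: $-50$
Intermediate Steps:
$c{\left(q \right)} = 5 - \frac{2}{q}$ ($c{\left(q \right)} = 5 - \left(- \frac{2}{q} + \frac{4}{q}\right) = 5 - \frac{2}{q}$)
$C{\left(l \right)} = \frac{2 l}{5 + l - \frac{2}{l}}$ ($C{\left(l \right)} = \frac{l + l}{l + \left(5 - \frac{2}{l}\right)} = \frac{2 l}{5 + l - \frac{2}{l}}$)
$h{\left(K,m \right)} = \frac{1}{3 + K}$ ($h{\left(K,m \right)} = \frac{1}{\left(K - -4\right) + \frac{2 \left(-2\right)^{2}}{-2 + \left(-2\right)^{2} + 5 \left(-2\right)}} = \frac{1}{\left(K + 4\right) + 2 \cdot 4 \frac{1}{-2 + 4 - 10}} = \frac{1}{\left(4 + K\right) + 2 \cdot 4 \frac{1}{-8}} = \frac{1}{\left(4 + K\right) + 2 \cdot 4 \left(- \frac{1}{8}\right)} = \frac{1}{\left(4 + K\right) - 1} = \frac{1}{3 + K}$)
$\left(h{\left(0,2 \right)} + 3\right) \left(-15\right) = \left(\frac{1}{3 + 0} + 3\right) \left(-15\right) = \left(\frac{1}{3} + 3\right) \left(-15\right) = \frac{10}{3} \left(-15\right) = -50$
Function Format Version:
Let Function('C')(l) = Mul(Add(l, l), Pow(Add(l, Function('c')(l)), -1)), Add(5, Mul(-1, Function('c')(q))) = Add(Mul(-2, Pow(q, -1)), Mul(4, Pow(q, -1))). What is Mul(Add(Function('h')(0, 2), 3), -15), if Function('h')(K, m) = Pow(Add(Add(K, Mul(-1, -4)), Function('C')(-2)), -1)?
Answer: -50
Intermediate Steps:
Function('c')(q) = Add(5, Mul(-2, Pow(q, -1))) (Function('c')(q) = Add(5, Mul(-1, Add(Mul(-2, Pow(q, -1)), Mul(4, Pow(q, -1))))) = Add(5, Mul(-1, Mul(2, Pow(q, -1)))) = Add(5, Mul(-2, Pow(q, -1))))
Function('C')(l) = Mul(2, l, Pow(Add(5, l, Mul(-2, Pow(l, -1))), -1)) (Function('C')(l) = Mul(Add(l, l), Pow(Add(l, Add(5, Mul(-2, Pow(l, -1)))), -1)) = Mul(Mul(2, l), Pow(Add(5, l, Mul(-2, Pow(l, -1))), -1)) = Mul(2, l, Pow(Add(5, l, Mul(-2, Pow(l, -1))), -1)))
Function('h')(K, m) = Pow(Add(3, K), -1) (Function('h')(K, m) = Pow(Add(Add(K, Mul(-1, -4)), Mul(2, Pow(-2, 2), Pow(Add(-2, Pow(-2, 2), Mul(5, -2)), -1))), -1) = Pow(Add(Add(K, 4), Mul(2, 4, Pow(Add(-2, 4, -10), -1))), -1) = Pow(Add(Add(4, K), Mul(2, 4, Pow(-8, -1))), -1) = Pow(Add(Add(4, K), Mul(2, 4, Rational(-1, 8))), -1) = Pow(Add(Add(4, K), -1), -1) = Pow(Add(3, K), -1))
Mul(Add(Function('h')(0, 2), 3), -15) = Mul(Add(Pow(Add(3, 0), -1), 3), -15) = Mul(Add(Pow(3, -1), 3), -15) = Mul(Add(Rational(1, 3), 3), -15) = Mul(Rational(10, 3), -15) = -50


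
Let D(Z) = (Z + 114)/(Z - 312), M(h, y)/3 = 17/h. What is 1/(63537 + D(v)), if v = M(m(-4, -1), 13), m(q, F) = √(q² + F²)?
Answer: 343066047/21797261339776 + 71*√17/21797261339776 ≈ 1.5739e-5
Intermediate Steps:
m(q, F) = √(F² + q²)
M(h, y) = 51/h (M(h, y) = 3*(17/h) = 51/h)
v = 3*√17 (v = 51/(√((-1)² + (-4)²)) = 51/(√(1 + 16)) = 51/(√17) = 51*(√17/17) = 3*√17 ≈ 12.369)
D(Z) = (114 + Z)/(-312 + Z)
1/(63537 + D(v)) = 1/(63537 + (114 + 3*√17)/(-312 + 3*√17))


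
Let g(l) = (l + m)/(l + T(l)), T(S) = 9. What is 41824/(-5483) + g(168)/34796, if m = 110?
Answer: -128793987367/16884602418 ≈ -7.6279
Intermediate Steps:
g(l) = (110 + l)/(9 + l) (g(l) = (l + 110)/(l + 9) = (110 + l)/(9 + l))
41824/(-5483) + g(168)/34796 = 41824/(-5483) + ((110 + 168)/(9 + 168))/34796 = 41824*(-1/5483) + (278/177)*(1/34796) = -41824/5483 + ((1/177)*278)*(1/34796) = -41824/5483 + (278/177)*(1/34796) = -41824/5483 + 139/3079446 = -128793987367/16884602418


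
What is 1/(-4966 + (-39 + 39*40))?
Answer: -1/3445 ≈ -0.00029028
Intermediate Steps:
1/(-4966 + (-39 + 39*40)) = 1/(-4966 + (-39 + 1560)) = 1/(-4966 + 1521) = 1/(-3445) = -1/3445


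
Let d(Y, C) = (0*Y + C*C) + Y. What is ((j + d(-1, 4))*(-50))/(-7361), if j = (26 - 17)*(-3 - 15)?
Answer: -7350/7361 ≈ -0.99851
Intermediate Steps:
d(Y, C) = Y + C**2 (d(Y, C) = (0 + C**2) + Y = C**2 + Y = Y + C**2)
j = -162 (j = 9*(-18) = -162)
((j + d(-1, 4))*(-50))/(-7361) = ((-162 + (-1 + 4**2))*(-50))/(-7361) = ((-162 + (-1 + 16))*(-50))*(-1/7361) = ((-162 + 15)*(-50))*(-1/7361) = -147*(-50)*(-1/7361) = 7350*(-1/7361) = -7350/7361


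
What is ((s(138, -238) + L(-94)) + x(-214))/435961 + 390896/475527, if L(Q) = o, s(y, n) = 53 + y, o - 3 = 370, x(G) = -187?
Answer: 170594684735/207311226447 ≈ 0.82289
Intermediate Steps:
o = 373 (o = 3 + 370 = 373)
L(Q) = 373
((s(138, -238) + L(-94)) + x(-214))/435961 + 390896/475527 = (((53 + 138) + 373) - 187)/435961 + 390896/475527 = ((191 + 373) - 187)*(1/435961) + 390896*(1/475527) = (564 - 187)*(1/435961) + 390896/475527 = 377*(1/435961) + 390896/475527 = 377/435961 + 390896/475527 = 170594684735/207311226447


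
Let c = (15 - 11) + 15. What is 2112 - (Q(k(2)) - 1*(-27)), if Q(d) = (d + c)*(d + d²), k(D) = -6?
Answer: 1695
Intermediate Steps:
c = 19 (c = 4 + 15 = 19)
Q(d) = (19 + d)*(d + d²) (Q(d) = (d + 19)*(d + d²) = (19 + d)*(d + d²))
2112 - (Q(k(2)) - 1*(-27)) = 2112 - (-6*(19 + (-6)² + 20*(-6)) - 1*(-27)) = 2112 - (-6*(19 + 36 - 120) + 27) = 2112 - (-6*(-65) + 27) = 2112 - (390 + 27) = 2112 - 1*417 = 2112 - 417 = 1695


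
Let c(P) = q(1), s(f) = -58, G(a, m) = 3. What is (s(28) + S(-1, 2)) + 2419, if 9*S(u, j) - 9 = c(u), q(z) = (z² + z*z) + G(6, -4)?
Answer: 21263/9 ≈ 2362.6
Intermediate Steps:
q(z) = 3 + 2*z² (q(z) = (z² + z*z) + 3 = (z² + z²) + 3 = 2*z² + 3 = 3 + 2*z²)
c(P) = 5 (c(P) = 3 + 2*1² = 3 + 2*1 = 3 + 2 = 5)
S(u, j) = 14/9 (S(u, j) = 1 + (⅑)*5 = 1 + 5/9 = 14/9)
(s(28) + S(-1, 2)) + 2419 = (-58 + 14/9) + 2419 = -508/9 + 2419 = 21263/9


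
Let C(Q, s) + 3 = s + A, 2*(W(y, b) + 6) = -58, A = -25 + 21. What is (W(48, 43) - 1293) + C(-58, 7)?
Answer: -1328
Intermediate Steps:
A = -4
W(y, b) = -35 (W(y, b) = -6 + (½)*(-58) = -6 - 29 = -35)
C(Q, s) = -7 + s (C(Q, s) = -3 + (s - 4) = -3 + (-4 + s) = -7 + s)
(W(48, 43) - 1293) + C(-58, 7) = (-35 - 1293) + (-7 + 7) = -1328 + 0 = -1328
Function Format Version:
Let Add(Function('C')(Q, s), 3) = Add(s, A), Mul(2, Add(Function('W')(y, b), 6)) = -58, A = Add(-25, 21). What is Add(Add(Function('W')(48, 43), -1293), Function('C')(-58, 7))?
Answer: -1328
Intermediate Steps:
A = -4
Function('W')(y, b) = -35 (Function('W')(y, b) = Add(-6, Mul(Rational(1, 2), -58)) = Add(-6, -29) = -35)
Function('C')(Q, s) = Add(-7, s) (Function('C')(Q, s) = Add(-3, Add(s, -4)) = Add(-3, Add(-4, s)) = Add(-7, s))
Add(Add(Function('W')(48, 43), -1293), Function('C')(-58, 7)) = Add(Add(-35, -1293), Add(-7, 7)) = Add(-1328, 0) = -1328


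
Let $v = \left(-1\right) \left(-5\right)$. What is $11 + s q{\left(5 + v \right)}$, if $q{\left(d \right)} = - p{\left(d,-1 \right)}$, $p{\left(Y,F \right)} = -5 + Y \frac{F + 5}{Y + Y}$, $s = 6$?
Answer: $29$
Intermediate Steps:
$v = 5$
$p{\left(Y,F \right)} = - \frac{5}{2} + \frac{F}{2}$ ($p{\left(Y,F \right)} = -5 + Y \frac{5 + F}{2 Y} = -5 + \left(\frac{5}{2} + \frac{F}{2}\right) = - \frac{5}{2} + \frac{F}{2}$)
$q{\left(d \right)} = 3$ ($q{\left(d \right)} = - (- \frac{5}{2} + \frac{1}{2} \left(-1\right)) = - (- \frac{5}{2} - \frac{1}{2}) = \left(-1\right) \left(-3\right) = 3$)
$11 + s q{\left(5 + v \right)} = 11 + 6 \cdot 3 = 11 + 18 = 29$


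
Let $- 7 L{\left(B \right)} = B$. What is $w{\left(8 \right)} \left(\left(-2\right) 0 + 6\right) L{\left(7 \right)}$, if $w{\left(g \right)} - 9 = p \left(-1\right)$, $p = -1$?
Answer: $-60$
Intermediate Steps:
$L{\left(B \right)} = - \frac{B}{7}$
$w{\left(g \right)} = 10$ ($w{\left(g \right)} = 9 - -1 = 9 + 1 = 10$)
$w{\left(8 \right)} \left(\left(-2\right) 0 + 6\right) L{\left(7 \right)} = 10 \left(\left(-2\right) 0 + 6\right) \left(\left(- \frac{1}{7}\right) 7\right) = 10 \left(0 + 6\right) \left(-1\right) = 10 \cdot 6 \left(-1\right) = 60 \left(-1\right) = -60$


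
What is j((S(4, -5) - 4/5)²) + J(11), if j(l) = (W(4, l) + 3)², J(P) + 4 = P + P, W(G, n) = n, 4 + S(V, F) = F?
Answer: 6141826/625 ≈ 9826.9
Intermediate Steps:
S(V, F) = -4 + F
J(P) = -4 + 2*P (J(P) = -4 + (P + P) = -4 + 2*P)
j(l) = (3 + l)² (j(l) = (l + 3)² = (3 + l)²)
j((S(4, -5) - 4/5)²) + J(11) = (3 + ((-4 - 5) - 4/5)²)² + (-4 + 2*11) = (3 + (-9 - 4*⅕)²)² + (-4 + 22) = (3 + (-9 - ⅘)²)² + 18 = (3 + (-49/5)²)² + 18 = (3 + 2401/25)² + 18 = (2476/25)² + 18 = 6130576/625 + 18 = 6141826/625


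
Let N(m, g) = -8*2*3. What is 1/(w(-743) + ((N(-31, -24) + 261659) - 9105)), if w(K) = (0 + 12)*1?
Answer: 1/252518 ≈ 3.9601e-6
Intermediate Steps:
N(m, g) = -48 (N(m, g) = -16*3 = -48)
w(K) = 12 (w(K) = 12*1 = 12)
1/(w(-743) + ((N(-31, -24) + 261659) - 9105)) = 1/(12 + ((-48 + 261659) - 9105)) = 1/(12 + (261611 - 9105)) = 1/(12 + 252506) = 1/252518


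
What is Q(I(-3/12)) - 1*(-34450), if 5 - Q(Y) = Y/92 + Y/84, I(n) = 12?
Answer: 5547211/161 ≈ 34455.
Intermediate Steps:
Q(Y) = 5 - 11*Y/483 (Q(Y) = 5 - (Y/92 + Y/84) = 5 - 11*Y/483)
Q(I(-3/12)) - 1*(-34450) = (5 - 11/483*12) - 1*(-34450) = (5 - 44/161) + 34450 = 761/161 + 34450 = 5547211/161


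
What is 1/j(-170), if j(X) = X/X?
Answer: 1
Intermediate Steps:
j(X) = 1
1/j(-170) = 1/1 = 1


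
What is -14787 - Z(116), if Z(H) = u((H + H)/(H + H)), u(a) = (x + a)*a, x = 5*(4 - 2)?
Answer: -14798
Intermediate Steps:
x = 10 (x = 5*2 = 10)
u(a) = a*(10 + a) (u(a) = (10 + a)*a = a*(10 + a))
Z(H) = 11 (Z(H) = ((H + H)/(H + H))*(10 + (H + H)/(H + H)) = ((2*H)/((2*H)))*(10 + (2*H)/((2*H))) = ((2*H)*(1/(2*H)))*(10 + (2*H)*(1/(2*H))) = 1*(10 + 1) = 1*11 = 11)
-14787 - Z(116) = -14787 - 1*11 = -14787 - 11 = -14798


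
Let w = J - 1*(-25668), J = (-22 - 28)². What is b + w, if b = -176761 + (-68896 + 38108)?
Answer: -179381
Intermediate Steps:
J = 2500 (J = (-50)² = 2500)
w = 28168 (w = 2500 - 1*(-25668) = 2500 + 25668 = 28168)
b = -207549 (b = -176761 - 30788 = -207549)
b + w = -207549 + 28168 = -179381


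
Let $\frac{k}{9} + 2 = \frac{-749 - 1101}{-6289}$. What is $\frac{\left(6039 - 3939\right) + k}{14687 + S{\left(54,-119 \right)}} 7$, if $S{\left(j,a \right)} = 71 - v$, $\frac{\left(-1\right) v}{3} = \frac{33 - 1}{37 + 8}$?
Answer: $\frac{688293270}{696198589} \approx 0.98864$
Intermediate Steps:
$v = - \frac{32}{15}$ ($v = - 3 \frac{33 - 1}{37 + 8} = - 3 \cdot \frac{32}{45} = - 3 \cdot 32 \cdot \frac{1}{45} = \left(-3\right) \frac{32}{45} = - \frac{32}{15} \approx -2.1333$)
$k = - \frac{96552}{6289}$ ($k = -18 + 9 \frac{-749 - 1101}{-6289} = -18 + 9 \left(\left(-1850\right) \left(- \frac{1}{6289}\right)\right) = -18 + 9 \cdot \frac{1850}{6289} = -18 + \frac{16650}{6289} = - \frac{96552}{6289} \approx -15.353$)
$S{\left(j,a \right)} = \frac{1097}{15}$ ($S{\left(j,a \right)} = 71 - - \frac{32}{15} = 71 + \frac{32}{15} = \frac{1097}{15}$)
$\frac{\left(6039 - 3939\right) + k}{14687 + S{\left(54,-119 \right)}} 7 = \frac{\left(6039 - 3939\right) - \frac{96552}{6289}}{14687 + \frac{1097}{15}} \cdot 7 = \frac{2100 - \frac{96552}{6289}}{\frac{221402}{15}} \cdot 7 = \frac{13110348}{6289} \cdot \frac{15}{221402} \cdot 7 = \frac{98327610}{696198589} \cdot 7 = \frac{688293270}{696198589}$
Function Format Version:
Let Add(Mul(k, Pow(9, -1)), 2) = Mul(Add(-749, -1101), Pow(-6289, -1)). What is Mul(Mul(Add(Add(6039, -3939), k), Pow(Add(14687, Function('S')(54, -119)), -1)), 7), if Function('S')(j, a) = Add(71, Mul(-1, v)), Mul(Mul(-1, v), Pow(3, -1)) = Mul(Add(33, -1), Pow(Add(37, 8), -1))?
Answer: Rational(688293270, 696198589) ≈ 0.98864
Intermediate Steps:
v = Rational(-32, 15) (v = Mul(-3, Mul(Add(33, -1), Pow(Add(37, 8), -1))) = Mul(-3, Mul(32, Pow(45, -1))) = Mul(-3, Mul(32, Rational(1, 45))) = Mul(-3, Rational(32, 45)) = Rational(-32, 15) ≈ -2.1333)
k = Rational(-96552, 6289) (k = Add(-18, Mul(9, Mul(Add(-749, -1101), Pow(-6289, -1)))) = Add(-18, Mul(9, Mul(-1850, Rational(-1, 6289)))) = Add(-18, Mul(9, Rational(1850, 6289))) = Add(-18, Rational(16650, 6289)) = Rational(-96552, 6289) ≈ -15.353)
Function('S')(j, a) = Rational(1097, 15) (Function('S')(j, a) = Add(71, Mul(-1, Rational(-32, 15))) = Add(71, Rational(32, 15)) = Rational(1097, 15))
Mul(Mul(Add(Add(6039, -3939), k), Pow(Add(14687, Function('S')(54, -119)), -1)), 7) = Mul(Mul(Add(Add(6039, -3939), Rational(-96552, 6289)), Pow(Add(14687, Rational(1097, 15)), -1)), 7) = Mul(Mul(Add(2100, Rational(-96552, 6289)), Pow(Rational(221402, 15), -1)), 7) = Mul(Mul(Rational(13110348, 6289), Rational(15, 221402)), 7) = Mul(Rational(98327610, 696198589), 7) = Rational(688293270, 696198589)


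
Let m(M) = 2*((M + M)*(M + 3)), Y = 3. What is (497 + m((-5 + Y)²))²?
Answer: 370881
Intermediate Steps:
m(M) = 4*M*(3 + M) (m(M) = 2*((2*M)*(3 + M)) = 2*(2*M*(3 + M)) = 4*M*(3 + M))
(497 + m((-5 + Y)²))² = (497 + 4*(-5 + 3)²*(3 + (-5 + 3)²))² = (497 + 4*(-2)²*(3 + (-2)²))² = (497 + 4*4*(3 + 4))² = (497 + 4*4*7)² = (497 + 112)² = 609² = 370881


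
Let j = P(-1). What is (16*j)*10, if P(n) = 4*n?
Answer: -640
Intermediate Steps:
j = -4 (j = 4*(-1) = -4)
(16*j)*10 = (16*(-4))*10 = -64*10 = -640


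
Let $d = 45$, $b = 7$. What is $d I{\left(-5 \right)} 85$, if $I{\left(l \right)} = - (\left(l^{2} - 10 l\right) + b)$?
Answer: $-313650$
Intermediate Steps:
$I{\left(l \right)} = -7 - l^{2} + 10 l$ ($I{\left(l \right)} = - (\left(l^{2} - 10 l\right) + 7) = - (7 + l^{2} - 10 l) = -7 - l^{2} + 10 l$)
$d I{\left(-5 \right)} 85 = 45 \left(-7 - \left(-5\right)^{2} + 10 \left(-5\right)\right) 85 = 45 \left(-7 - 25 - 50\right) 85 = 45 \left(-82\right) 85 = \left(-3690\right) 85 = -313650$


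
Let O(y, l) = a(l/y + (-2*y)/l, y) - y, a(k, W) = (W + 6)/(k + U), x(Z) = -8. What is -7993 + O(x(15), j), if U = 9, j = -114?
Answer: -42073421/5269 ≈ -7985.1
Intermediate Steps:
a(k, W) = (6 + W)/(9 + k) (a(k, W) = (W + 6)/(k + 9) = (6 + W)/(9 + k))
O(y, l) = -y + (6 + y)/(9 + l/y - 2*y/l) (O(y, l) = (6 + y)/(9 + (l/y + (-2*y)/l)) - y = (6 + y)/(9 + (l/y - 2*y/l)) - y = (6 + y)/(9 + l/y - 2*y/l) - y = -y + (6 + y)/(9 + l/y - 2*y/l))
-7993 + O(x(15), j) = -7993 + (-1*(-8) + (6 - 8)/(9 - 114/(-8) - 2*(-8)/(-114))) = -7993 + (8 - 2/(9 - 114*(-⅛) - 2*(-8)*(-1/114))) = -7993 + (8 - 2/(9 + 57/4 - 8/57)) = -7993 + (8 - 2/(5269/228)) = -7993 + (8 + (228/5269)*(-2)) = -7993 + (8 - 456/5269) = -7993 + 41696/5269 = -42073421/5269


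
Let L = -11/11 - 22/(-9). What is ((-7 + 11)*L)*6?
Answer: 104/3 ≈ 34.667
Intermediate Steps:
L = 13/9 (L = -11*1/11 - 22*(-⅑) = -1 + 22/9 = 13/9 ≈ 1.4444)
((-7 + 11)*L)*6 = ((-7 + 11)*(13/9))*6 = (4*(13/9))*6 = (52/9)*6 = 104/3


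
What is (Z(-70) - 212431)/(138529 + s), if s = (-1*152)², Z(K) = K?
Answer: -212501/161633 ≈ -1.3147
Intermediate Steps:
s = 23104 (s = (-152)² = 23104)
(Z(-70) - 212431)/(138529 + s) = (-70 - 212431)/(138529 + 23104) = -212501/161633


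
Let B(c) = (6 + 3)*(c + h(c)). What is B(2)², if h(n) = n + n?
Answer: 2916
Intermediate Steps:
h(n) = 2*n
B(c) = 27*c (B(c) = (6 + 3)*(c + 2*c) = 9*(3*c) = 27*c)
B(2)² = (27*2)² = 54² = 2916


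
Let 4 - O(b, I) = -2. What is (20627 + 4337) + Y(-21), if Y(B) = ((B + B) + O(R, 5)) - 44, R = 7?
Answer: 24884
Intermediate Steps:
O(b, I) = 6 (O(b, I) = 4 - 1*(-2) = 4 + 2 = 6)
Y(B) = -38 + 2*B (Y(B) = ((B + B) + 6) - 44 = (2*B + 6) - 44 = (6 + 2*B) - 44 = -38 + 2*B)
(20627 + 4337) + Y(-21) = (20627 + 4337) + (-38 + 2*(-21)) = 24964 + (-38 - 42) = 24964 - 80 = 24884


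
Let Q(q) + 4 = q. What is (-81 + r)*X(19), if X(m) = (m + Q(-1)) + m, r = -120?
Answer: -6633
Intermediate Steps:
Q(q) = -4 + q
X(m) = -5 + 2*m (X(m) = (m + (-4 - 1)) + m = (m - 5) + m = (-5 + m) + m = -5 + 2*m)
(-81 + r)*X(19) = (-81 - 120)*(-5 + 2*19) = -201*(-5 + 38) = -201*33 = -6633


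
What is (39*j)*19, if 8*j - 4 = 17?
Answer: 15561/8 ≈ 1945.1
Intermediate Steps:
j = 21/8 (j = ½ + (⅛)*17 = ½ + 17/8 = 21/8 ≈ 2.6250)
(39*j)*19 = (39*(21/8))*19 = (819/8)*19 = 15561/8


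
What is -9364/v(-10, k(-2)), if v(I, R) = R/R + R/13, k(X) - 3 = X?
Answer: -60866/7 ≈ -8695.1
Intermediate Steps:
k(X) = 3 + X
v(I, R) = 1 + R/13 (v(I, R) = 1 + R*(1/13) = 1 + R/13)
-9364/v(-10, k(-2)) = -9364/(1 + (3 - 2)/13) = -9364/(1 + (1/13)*1) = -9364/(1 + 1/13) = -9364/14/13 = -9364*13/14 = -60866/7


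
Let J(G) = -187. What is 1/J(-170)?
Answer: -1/187 ≈ -0.0053476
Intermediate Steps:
1/J(-170) = 1/(-187) = -1/187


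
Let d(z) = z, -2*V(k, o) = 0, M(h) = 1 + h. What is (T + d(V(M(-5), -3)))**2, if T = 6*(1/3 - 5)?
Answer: 784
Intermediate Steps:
V(k, o) = 0 (V(k, o) = -1/2*0 = 0)
T = -28 (T = 6*(1/3 - 5) = 6*(-14/3) = -28)
(T + d(V(M(-5), -3)))**2 = (-28 + 0)**2 = (-28)**2 = 784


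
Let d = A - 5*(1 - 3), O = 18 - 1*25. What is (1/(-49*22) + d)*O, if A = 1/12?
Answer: -65213/924 ≈ -70.577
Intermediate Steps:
A = 1/12 (A = 1*(1/12) = 1/12 ≈ 0.083333)
O = -7 (O = 18 - 25 = -7)
d = 121/12 (d = 1/12 - 5*(1 - 3) = 1/12 - 5*(-2) = 1/12 - 1*(-10) = 1/12 + 10 = 121/12 ≈ 10.083)
(1/(-49*22) + d)*O = (1/(-49*22) + 121/12)*(-7) = (-1/49*1/22 + 121/12)*(-7) = (-1/1078 + 121/12)*(-7) = (65213/6468)*(-7) = -65213/924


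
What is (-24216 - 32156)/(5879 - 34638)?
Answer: 56372/28759 ≈ 1.9602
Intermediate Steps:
(-24216 - 32156)/(5879 - 34638) = -56372/(-28759) = -56372*(-1/28759) = 56372/28759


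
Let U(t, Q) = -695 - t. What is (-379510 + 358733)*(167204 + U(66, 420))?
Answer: -3458186211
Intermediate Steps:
(-379510 + 358733)*(167204 + U(66, 420)) = (-379510 + 358733)*(167204 + (-695 - 1*66)) = -20777*(167204 + (-695 - 66)) = -20777*(167204 - 761) = -20777*166443 = -3458186211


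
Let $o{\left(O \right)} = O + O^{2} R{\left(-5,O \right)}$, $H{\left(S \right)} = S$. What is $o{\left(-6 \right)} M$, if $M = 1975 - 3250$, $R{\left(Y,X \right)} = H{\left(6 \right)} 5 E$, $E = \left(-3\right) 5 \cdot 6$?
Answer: $123937650$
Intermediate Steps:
$E = -90$ ($E = \left(-15\right) 6 = -90$)
$R{\left(Y,X \right)} = -2700$ ($R{\left(Y,X \right)} = 6 \cdot 5 \left(-90\right) = 30 \left(-90\right) = -2700$)
$o{\left(O \right)} = O - 2700 O^{2}$ ($o{\left(O \right)} = O + O^{2} \left(-2700\right) = O - 2700 O^{2}$)
$M = -1275$ ($M = 1975 - 3250 = -1275$)
$o{\left(-6 \right)} M = - 6 \left(1 - -16200\right) \left(-1275\right) = - 6 \left(1 + 16200\right) \left(-1275\right) = \left(-6\right) 16201 \left(-1275\right) = \left(-97206\right) \left(-1275\right) = 123937650$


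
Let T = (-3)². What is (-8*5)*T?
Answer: -360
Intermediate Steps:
T = 9
(-8*5)*T = -8*5*9 = -40*9 = -360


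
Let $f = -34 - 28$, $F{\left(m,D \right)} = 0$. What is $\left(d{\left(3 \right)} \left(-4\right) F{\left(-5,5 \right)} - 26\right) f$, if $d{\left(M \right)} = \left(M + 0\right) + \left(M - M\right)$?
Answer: $1612$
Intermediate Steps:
$d{\left(M \right)} = M$ ($d{\left(M \right)} = M + 0 = M$)
$f = -62$ ($f = -34 - 28 = -62$)
$\left(d{\left(3 \right)} \left(-4\right) F{\left(-5,5 \right)} - 26\right) f = \left(3 \left(-4\right) 0 - 26\right) \left(-62\right) = \left(\left(-12\right) 0 - 26\right) \left(-62\right) = \left(0 - 26\right) \left(-62\right) = \left(-26\right) \left(-62\right) = 1612$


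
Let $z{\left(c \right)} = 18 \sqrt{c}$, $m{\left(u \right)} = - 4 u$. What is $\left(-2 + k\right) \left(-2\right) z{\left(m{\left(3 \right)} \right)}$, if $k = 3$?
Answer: $- 72 i \sqrt{3} \approx - 124.71 i$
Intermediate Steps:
$\left(-2 + k\right) \left(-2\right) z{\left(m{\left(3 \right)} \right)} = \left(-2 + 3\right) \left(-2\right) 18 \sqrt{\left(-4\right) 3} = 1 \left(-2\right) 18 \sqrt{-12} = - 2 \cdot 18 \cdot 2 i \sqrt{3} = - 2 \cdot 36 i \sqrt{3} = - 72 i \sqrt{3}$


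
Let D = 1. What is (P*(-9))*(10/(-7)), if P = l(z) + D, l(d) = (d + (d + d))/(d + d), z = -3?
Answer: 225/7 ≈ 32.143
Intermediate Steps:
l(d) = 3/2 (l(d) = (d + 2*d)/((2*d)) = (3*d)*(1/(2*d)) = 3/2)
P = 5/2 (P = 3/2 + 1 = 5/2 ≈ 2.5000)
(P*(-9))*(10/(-7)) = ((5/2)*(-9))*(10/(-7)) = -225*(-1)/7 = -45/2*(-10/7) = 225/7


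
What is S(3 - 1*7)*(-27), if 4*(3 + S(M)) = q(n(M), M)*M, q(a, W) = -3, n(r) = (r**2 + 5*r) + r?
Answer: 0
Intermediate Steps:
n(r) = r**2 + 6*r
S(M) = -3 - 3*M/4 (S(M) = -3 + (-3*M)/4 = -3 - 3*M/4)
S(3 - 1*7)*(-27) = (-3 - 3*(3 - 1*7)/4)*(-27) = (-3 - 3*(3 - 7)/4)*(-27) = (-3 - 3/4*(-4))*(-27) = (-3 + 3)*(-27) = 0*(-27) = 0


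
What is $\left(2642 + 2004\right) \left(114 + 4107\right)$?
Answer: $19610766$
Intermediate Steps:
$\left(2642 + 2004\right) \left(114 + 4107\right) = 4646 \cdot 4221 = 19610766$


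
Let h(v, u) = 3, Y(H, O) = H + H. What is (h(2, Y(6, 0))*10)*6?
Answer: 180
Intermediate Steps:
Y(H, O) = 2*H
(h(2, Y(6, 0))*10)*6 = (3*10)*6 = 30*6 = 180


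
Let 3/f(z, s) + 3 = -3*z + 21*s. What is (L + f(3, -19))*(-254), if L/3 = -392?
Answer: 40922702/137 ≈ 2.9871e+5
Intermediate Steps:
L = -1176 (L = 3*(-392) = -1176)
f(z, s) = 3/(-3 - 3*z + 21*s) (f(z, s) = 3/(-3 + (-3*z + 21*s)) = 3/(-3 - 3*z + 21*s))
(L + f(3, -19))*(-254) = (-1176 - 1/(1 + 3 - 7*(-19)))*(-254) = (-1176 - 1/(1 + 3 + 133))*(-254) = (-1176 - 1/137)*(-254) = -161113/137*(-254) = 40922702/137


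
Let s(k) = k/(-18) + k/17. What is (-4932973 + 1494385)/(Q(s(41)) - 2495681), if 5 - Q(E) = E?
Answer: 1052207928/763676897 ≈ 1.3778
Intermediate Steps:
s(k) = k/306 (s(k) = k*(-1/18) + k*(1/17) = -k/18 + k/17 = k/306)
Q(E) = 5 - E
(-4932973 + 1494385)/(Q(s(41)) - 2495681) = (-4932973 + 1494385)/((5 - 41/306) - 2495681) = -3438588/((5 - 1*41/306) - 2495681) = -3438588/((5 - 41/306) - 2495681) = -3438588/(1489/306 - 2495681) = -3438588/(-763676897/306) = -3438588*(-306/763676897) = 1052207928/763676897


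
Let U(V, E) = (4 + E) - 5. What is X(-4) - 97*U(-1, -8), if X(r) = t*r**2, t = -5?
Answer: 793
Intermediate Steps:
X(r) = -5*r**2
U(V, E) = -1 + E
X(-4) - 97*U(-1, -8) = -5*(-4)**2 - 97*(-1 - 8) = -5*16 - 97*(-9) = -80 + 873 = 793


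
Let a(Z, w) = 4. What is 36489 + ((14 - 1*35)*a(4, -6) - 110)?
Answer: 36295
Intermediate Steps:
36489 + ((14 - 1*35)*a(4, -6) - 110) = 36489 + ((14 - 1*35)*4 - 110) = 36489 + ((14 - 35)*4 - 110) = 36489 + (-21*4 - 110) = 36489 + (-84 - 110) = 36489 - 194 = 36295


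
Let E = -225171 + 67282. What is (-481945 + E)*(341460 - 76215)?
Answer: -169712769330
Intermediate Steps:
E = -157889
(-481945 + E)*(341460 - 76215) = (-481945 - 157889)*(341460 - 76215) = -639834*265245 = -169712769330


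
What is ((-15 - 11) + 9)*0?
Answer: 0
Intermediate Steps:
((-15 - 11) + 9)*0 = (-26 + 9)*0 = -17*0 = 0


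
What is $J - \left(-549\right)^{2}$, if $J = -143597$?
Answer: $-444998$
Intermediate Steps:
$J - \left(-549\right)^{2} = -143597 - \left(-549\right)^{2} = -143597 - 301401 = -444998$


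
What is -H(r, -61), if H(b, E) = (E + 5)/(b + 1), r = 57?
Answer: 28/29 ≈ 0.96552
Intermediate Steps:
H(b, E) = (5 + E)/(1 + b)
-H(r, -61) = -(5 - 61)/(1 + 57) = -(-56)/58 = -1*(-28/29) = 28/29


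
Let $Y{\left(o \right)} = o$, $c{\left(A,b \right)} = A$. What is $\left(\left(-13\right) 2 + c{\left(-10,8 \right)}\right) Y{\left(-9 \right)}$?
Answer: $324$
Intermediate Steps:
$\left(\left(-13\right) 2 + c{\left(-10,8 \right)}\right) Y{\left(-9 \right)} = \left(\left(-13\right) 2 - 10\right) \left(-9\right) = \left(-26 - 10\right) \left(-9\right) = \left(-36\right) \left(-9\right) = 324$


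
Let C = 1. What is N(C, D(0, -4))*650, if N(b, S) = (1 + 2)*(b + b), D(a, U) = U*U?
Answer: 3900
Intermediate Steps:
D(a, U) = U²
N(b, S) = 6*b (N(b, S) = 3*(2*b) = 6*b)
N(C, D(0, -4))*650 = (6*1)*650 = 6*650 = 3900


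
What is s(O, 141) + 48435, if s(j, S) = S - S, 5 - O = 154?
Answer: 48435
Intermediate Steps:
O = -149 (O = 5 - 1*154 = 5 - 154 = -149)
s(j, S) = 0
s(O, 141) + 48435 = 0 + 48435 = 48435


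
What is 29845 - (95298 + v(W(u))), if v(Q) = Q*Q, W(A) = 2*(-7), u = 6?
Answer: -65649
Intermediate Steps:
W(A) = -14
v(Q) = Q²
29845 - (95298 + v(W(u))) = 29845 - (95298 + (-14)²) = 29845 - (95298 + 196) = 29845 - 1*95494 = 29845 - 95494 = -65649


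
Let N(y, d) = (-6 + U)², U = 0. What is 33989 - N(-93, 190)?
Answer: 33953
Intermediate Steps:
N(y, d) = 36 (N(y, d) = (-6 + 0)² = (-6)² = 36)
33989 - N(-93, 190) = 33989 - 1*36 = 33989 - 36 = 33953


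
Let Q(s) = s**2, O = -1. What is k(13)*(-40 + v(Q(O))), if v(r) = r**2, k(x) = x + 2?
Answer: -585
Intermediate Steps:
k(x) = 2 + x
k(13)*(-40 + v(Q(O))) = (2 + 13)*(-40 + ((-1)**2)**2) = 15*(-40 + 1**2) = 15*(-40 + 1) = 15*(-39) = -585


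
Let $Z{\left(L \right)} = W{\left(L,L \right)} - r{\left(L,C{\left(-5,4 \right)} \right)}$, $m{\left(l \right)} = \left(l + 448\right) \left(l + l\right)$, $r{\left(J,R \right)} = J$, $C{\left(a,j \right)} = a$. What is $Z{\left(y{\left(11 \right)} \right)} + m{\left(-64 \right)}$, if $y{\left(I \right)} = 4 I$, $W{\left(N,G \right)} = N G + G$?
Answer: $-47216$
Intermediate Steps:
$W{\left(N,G \right)} = G + G N$ ($W{\left(N,G \right)} = G N + G = G + G N$)
$m{\left(l \right)} = 2 l \left(448 + l\right)$ ($m{\left(l \right)} = \left(448 + l\right) 2 l = 2 l \left(448 + l\right)$)
$Z{\left(L \right)} = - L + L \left(1 + L\right)$ ($Z{\left(L \right)} = L \left(1 + L\right) - L = - L + L \left(1 + L\right)$)
$Z{\left(y{\left(11 \right)} \right)} + m{\left(-64 \right)} = \left(4 \cdot 11\right)^{2} + 2 \left(-64\right) \left(448 - 64\right) = 44^{2} + 2 \left(-64\right) 384 = 1936 - 49152 = -47216$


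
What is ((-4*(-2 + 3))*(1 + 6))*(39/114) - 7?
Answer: -315/19 ≈ -16.579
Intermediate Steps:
((-4*(-2 + 3))*(1 + 6))*(39/114) - 7 = (-4*1*7)*(39*(1/114)) - 7 = -4*7*(13/38) - 7 = -28*13/38 - 7 = -182/19 - 7 = -315/19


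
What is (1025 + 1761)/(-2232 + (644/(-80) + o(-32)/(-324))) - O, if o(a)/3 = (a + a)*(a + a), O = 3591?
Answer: -4418818677/1230107 ≈ -3592.2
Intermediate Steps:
o(a) = 12*a² (o(a) = 3*((a + a)*(a + a)) = 3*((2*a)*(2*a)) = 3*(4*a²) = 12*a²)
(1025 + 1761)/(-2232 + (644/(-80) + o(-32)/(-324))) - O = (1025 + 1761)/(-2232 + (644/(-80) + (12*(-32)²)/(-324))) - 1*3591 = 2786/(-2232 + (644*(-1/80) + (12*1024)*(-1/324))) - 3591 = 2786/(-2232 + (-161/20 + 12288*(-1/324))) - 3591 = 2786/(-2232 + (-161/20 - 1024/27)) - 3591 = 2786/(-2232 - 24827/540) - 3591 = 2786/(-1230107/540) - 3591 = 2786*(-540/1230107) - 3591 = -1504440/1230107 - 3591 = -4418818677/1230107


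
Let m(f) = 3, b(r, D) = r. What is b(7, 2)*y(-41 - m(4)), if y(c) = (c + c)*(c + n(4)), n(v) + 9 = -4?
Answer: 35112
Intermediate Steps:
n(v) = -13 (n(v) = -9 - 4 = -13)
y(c) = 2*c*(-13 + c) (y(c) = (c + c)*(c - 13) = (2*c)*(-13 + c) = 2*c*(-13 + c))
b(7, 2)*y(-41 - m(4)) = 7*(2*(-41 - 1*3)*(-13 + (-41 - 1*3))) = 7*(2*(-41 - 3)*(-13 + (-41 - 3))) = 7*(2*(-44)*(-13 - 44)) = 7*(2*(-44)*(-57)) = 7*5016 = 35112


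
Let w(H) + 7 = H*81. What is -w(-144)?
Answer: 11671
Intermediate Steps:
w(H) = -7 + 81*H (w(H) = -7 + H*81 = -7 + 81*H)
-w(-144) = -(-7 + 81*(-144)) = -(-7 - 11664) = -1*(-11671) = 11671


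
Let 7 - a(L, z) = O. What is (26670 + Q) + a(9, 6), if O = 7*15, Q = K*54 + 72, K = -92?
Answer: 21676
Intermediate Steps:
Q = -4896 (Q = -92*54 + 72 = -4968 + 72 = -4896)
O = 105
a(L, z) = -98 (a(L, z) = 7 - 1*105 = 7 - 105 = -98)
(26670 + Q) + a(9, 6) = (26670 - 4896) - 98 = 21774 - 98 = 21676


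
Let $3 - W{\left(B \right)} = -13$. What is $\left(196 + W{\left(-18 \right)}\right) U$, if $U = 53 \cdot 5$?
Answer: $56180$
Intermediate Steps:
$U = 265$
$W{\left(B \right)} = 16$ ($W{\left(B \right)} = 3 - -13 = 3 + 13 = 16$)
$\left(196 + W{\left(-18 \right)}\right) U = \left(196 + 16\right) 265 = 212 \cdot 265 = 56180$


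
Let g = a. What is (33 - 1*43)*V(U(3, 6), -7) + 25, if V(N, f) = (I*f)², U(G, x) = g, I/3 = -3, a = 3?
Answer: -39665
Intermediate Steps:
g = 3
I = -9 (I = 3*(-3) = -9)
U(G, x) = 3
V(N, f) = 81*f² (V(N, f) = (-9*f)² = 81*f²)
(33 - 1*43)*V(U(3, 6), -7) + 25 = (33 - 1*43)*(81*(-7)²) + 25 = (33 - 43)*(81*49) + 25 = -10*3969 + 25 = -39690 + 25 = -39665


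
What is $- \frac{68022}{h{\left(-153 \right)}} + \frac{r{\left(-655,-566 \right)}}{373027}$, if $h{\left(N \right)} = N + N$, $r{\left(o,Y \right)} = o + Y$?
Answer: $\frac{1409648276}{6341459} \approx 222.29$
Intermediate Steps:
$r{\left(o,Y \right)} = Y + o$
$h{\left(N \right)} = 2 N$
$- \frac{68022}{h{\left(-153 \right)}} + \frac{r{\left(-655,-566 \right)}}{373027} = - \frac{68022}{2 \left(-153\right)} + \frac{-566 - 655}{373027} = - \frac{68022}{-306} - \frac{1221}{373027} = \left(-68022\right) \left(- \frac{1}{306}\right) - \frac{1221}{373027} = \frac{3779}{17} - \frac{1221}{373027} = \frac{1409648276}{6341459}$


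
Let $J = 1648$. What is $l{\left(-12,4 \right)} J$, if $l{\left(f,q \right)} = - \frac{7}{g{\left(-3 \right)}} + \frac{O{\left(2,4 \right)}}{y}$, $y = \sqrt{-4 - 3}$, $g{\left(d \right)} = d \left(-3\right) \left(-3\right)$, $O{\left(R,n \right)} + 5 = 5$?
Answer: $\frac{11536}{27} \approx 427.26$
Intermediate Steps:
$O{\left(R,n \right)} = 0$ ($O{\left(R,n \right)} = -5 + 5 = 0$)
$g{\left(d \right)} = 9 d$ ($g{\left(d \right)} = - 3 d \left(-3\right) = 9 d$)
$y = i \sqrt{7}$ ($y = \sqrt{-7} = i \sqrt{7} \approx 2.6458 i$)
$l{\left(f,q \right)} = \frac{7}{27}$ ($l{\left(f,q \right)} = - \frac{7}{9 \left(-3\right)} + \frac{0}{i \sqrt{7}} = - \frac{7}{-27} + 0 \left(- \frac{i \sqrt{7}}{7}\right) = \left(-7\right) \left(- \frac{1}{27}\right) + 0 = \frac{7}{27} + 0 = \frac{7}{27}$)
$l{\left(-12,4 \right)} J = \frac{7}{27} \cdot 1648 = \frac{11536}{27}$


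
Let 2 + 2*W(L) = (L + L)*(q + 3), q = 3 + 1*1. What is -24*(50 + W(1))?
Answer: -1344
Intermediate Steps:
q = 4 (q = 3 + 1 = 4)
W(L) = -1 + 7*L (W(L) = -1 + ((L + L)*(4 + 3))/2 = -1 + ((2*L)*7)/2 = -1 + (14*L)/2 = -1 + 7*L)
-24*(50 + W(1)) = -24*(50 + (-1 + 7*1)) = -24*(50 + (-1 + 7)) = -24*(50 + 6) = -24*56 = -1344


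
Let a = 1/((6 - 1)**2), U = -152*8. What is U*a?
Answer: -1216/25 ≈ -48.640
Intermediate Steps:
U = -1216
a = 1/25 (a = 1/(5**2) = 1/25 ≈ 0.040000)
U*a = -1216*1/25 = -1216/25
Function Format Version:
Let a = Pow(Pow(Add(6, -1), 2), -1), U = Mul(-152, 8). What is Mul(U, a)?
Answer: Rational(-1216, 25) ≈ -48.640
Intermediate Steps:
U = -1216
a = Rational(1, 25) (a = Pow(Pow(5, 2), -1) = Pow(25, -1) = Rational(1, 25) ≈ 0.040000)
Mul(U, a) = Mul(-1216, Rational(1, 25)) = Rational(-1216, 25)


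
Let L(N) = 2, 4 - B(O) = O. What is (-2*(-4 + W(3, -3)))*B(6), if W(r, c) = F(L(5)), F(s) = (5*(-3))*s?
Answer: -136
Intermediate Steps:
B(O) = 4 - O
F(s) = -15*s
W(r, c) = -30 (W(r, c) = -15*2 = -30)
(-2*(-4 + W(3, -3)))*B(6) = (-2*(-4 - 30))*(4 - 1*6) = (-2*(-34))*(4 - 6) = 68*(-2) = -136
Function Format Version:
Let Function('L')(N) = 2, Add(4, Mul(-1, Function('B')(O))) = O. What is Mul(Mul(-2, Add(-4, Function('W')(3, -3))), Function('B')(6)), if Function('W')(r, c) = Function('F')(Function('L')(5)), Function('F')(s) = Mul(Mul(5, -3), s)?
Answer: -136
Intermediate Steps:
Function('B')(O) = Add(4, Mul(-1, O))
Function('F')(s) = Mul(-15, s)
Function('W')(r, c) = -30 (Function('W')(r, c) = Mul(-15, 2) = -30)
Mul(Mul(-2, Add(-4, Function('W')(3, -3))), Function('B')(6)) = Mul(Mul(-2, Add(-4, -30)), Add(4, Mul(-1, 6))) = Mul(Mul(-2, -34), Add(4, -6)) = Mul(68, -2) = -136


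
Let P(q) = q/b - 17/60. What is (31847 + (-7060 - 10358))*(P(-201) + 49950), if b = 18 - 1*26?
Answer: 86530438849/120 ≈ 7.2109e+8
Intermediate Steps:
b = -8 (b = 18 - 26 = -8)
P(q) = -17/60 - q/8 (P(q) = q/(-8) - 17/60 = q*(-⅛) - 17*1/60 = -q/8 - 17/60 = -17/60 - q/8)
(31847 + (-7060 - 10358))*(P(-201) + 49950) = (31847 + (-7060 - 10358))*((-17/60 - ⅛*(-201)) + 49950) = (31847 - 17418)*((-17/60 + 201/8) + 49950) = 14429*(2981/120 + 49950) = 14429*(5996981/120) = 86530438849/120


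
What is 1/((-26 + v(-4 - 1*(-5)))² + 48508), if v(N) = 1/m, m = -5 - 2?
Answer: 49/2410381 ≈ 2.0329e-5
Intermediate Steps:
m = -7
v(N) = -⅐ (v(N) = 1/(-7) = -⅐)
1/((-26 + v(-4 - 1*(-5)))² + 48508) = 1/((-26 - ⅐)² + 48508) = 1/((-183/7)² + 48508) = 1/(33489/49 + 48508) = 1/(2410381/49) = 49/2410381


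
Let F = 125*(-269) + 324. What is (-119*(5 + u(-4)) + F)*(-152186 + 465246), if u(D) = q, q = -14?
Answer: -10089923800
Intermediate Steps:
u(D) = -14
F = -33301 (F = -33625 + 324 = -33301)
(-119*(5 + u(-4)) + F)*(-152186 + 465246) = (-119*(5 - 14) - 33301)*(-152186 + 465246) = (-119*(-9) - 33301)*313060 = (1071 - 33301)*313060 = -32230*313060 = -10089923800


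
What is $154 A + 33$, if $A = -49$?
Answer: $-7513$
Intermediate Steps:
$154 A + 33 = 154 \left(-49\right) + 33 = -7546 + 33 = -7513$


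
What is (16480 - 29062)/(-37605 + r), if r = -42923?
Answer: 6291/40264 ≈ 0.15624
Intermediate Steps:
(16480 - 29062)/(-37605 + r) = (16480 - 29062)/(-37605 - 42923) = -12582/(-80528) = -12582*(-1/80528) = 6291/40264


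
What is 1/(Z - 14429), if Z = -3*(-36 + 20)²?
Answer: -1/15197 ≈ -6.5802e-5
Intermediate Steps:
Z = -768 (Z = -3*(-16)² = -3*256 = -768)
1/(Z - 14429) = 1/(-768 - 14429) = 1/(-15197) = -1/15197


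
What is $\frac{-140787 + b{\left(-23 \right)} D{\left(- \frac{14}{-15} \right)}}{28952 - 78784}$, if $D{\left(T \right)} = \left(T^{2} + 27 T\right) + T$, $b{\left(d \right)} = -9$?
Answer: $\frac{3525751}{1245800} \approx 2.8301$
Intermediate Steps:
$D{\left(T \right)} = T^{2} + 28 T$
$\frac{-140787 + b{\left(-23 \right)} D{\left(- \frac{14}{-15} \right)}}{28952 - 78784} = \frac{-140787 - 9 - \frac{14}{-15} \left(28 - \frac{14}{-15}\right)}{28952 - 78784} = \frac{-140787 - 9 \left(-14\right) \left(- \frac{1}{15}\right) \left(28 - - \frac{14}{15}\right)}{-49832} = \left(-140787 - 9 \frac{14 \left(28 + \frac{14}{15}\right)}{15}\right) \left(- \frac{1}{49832}\right) = \left(-140787 - 9 \cdot \frac{14}{15} \cdot \frac{434}{15}\right) \left(- \frac{1}{49832}\right) = \left(-140787 - \frac{6076}{25}\right) \left(- \frac{1}{49832}\right) = \left(- \frac{3525751}{25}\right) \left(- \frac{1}{49832}\right) = \frac{3525751}{1245800}$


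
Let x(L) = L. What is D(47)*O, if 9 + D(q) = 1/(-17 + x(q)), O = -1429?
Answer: 384401/30 ≈ 12813.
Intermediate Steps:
D(q) = -9 + 1/(-17 + q)
D(47)*O = ((154 - 9*47)/(-17 + 47))*(-1429) = ((154 - 423)/30)*(-1429) = ((1/30)*(-269))*(-1429) = -269/30*(-1429) = 384401/30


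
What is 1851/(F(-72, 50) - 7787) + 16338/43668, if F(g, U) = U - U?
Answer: 7732423/56673786 ≈ 0.13644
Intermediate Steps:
F(g, U) = 0
1851/(F(-72, 50) - 7787) + 16338/43668 = 1851/(0 - 7787) + 16338/43668 = 1851/(-7787) + 16338*(1/43668) = 1851*(-1/7787) + 2723/7278 = -1851/7787 + 2723/7278 = 7732423/56673786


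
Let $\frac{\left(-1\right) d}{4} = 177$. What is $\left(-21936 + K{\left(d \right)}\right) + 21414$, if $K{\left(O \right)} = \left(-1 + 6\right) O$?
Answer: $-4062$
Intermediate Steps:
$d = -708$ ($d = \left(-4\right) 177 = -708$)
$K{\left(O \right)} = 5 O$
$\left(-21936 + K{\left(d \right)}\right) + 21414 = \left(-21936 + 5 \left(-708\right)\right) + 21414 = \left(-21936 - 3540\right) + 21414 = -25476 + 21414 = -4062$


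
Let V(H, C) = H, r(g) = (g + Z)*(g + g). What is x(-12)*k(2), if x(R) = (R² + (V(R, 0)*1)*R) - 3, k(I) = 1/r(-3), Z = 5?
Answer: -95/4 ≈ -23.750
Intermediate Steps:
r(g) = 2*g*(5 + g) (r(g) = (g + 5)*(g + g) = (5 + g)*(2*g) = 2*g*(5 + g))
k(I) = -1/12 (k(I) = 1/(2*(-3)*(5 - 3)) = 1/(2*(-3)*2) = 1/(-12) = -1/12)
x(R) = -3 + 2*R² (x(R) = (R² + (R*1)*R) - 3 = (R² + R*R) - 3 = (R² + R²) - 3 = 2*R² - 3 = -3 + 2*R²)
x(-12)*k(2) = (-3 + 2*(-12)²)*(-1/12) = (-3 + 2*144)*(-1/12) = (-3 + 288)*(-1/12) = 285*(-1/12) = -95/4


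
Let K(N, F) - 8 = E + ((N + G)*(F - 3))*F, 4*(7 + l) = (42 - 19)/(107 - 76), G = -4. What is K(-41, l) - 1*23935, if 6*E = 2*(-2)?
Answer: -1242564683/46128 ≈ -26937.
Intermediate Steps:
l = -845/124 (l = -7 + ((42 - 19)/(107 - 76))/4 = -7 + (23/31)/4 = -7 + (23*(1/31))/4 = -7 + (¼)*(23/31) = -7 + 23/124 = -845/124 ≈ -6.8145)
E = -⅔ (E = (2*(-2))/6 = (⅙)*(-4) = -⅔ ≈ -0.66667)
K(N, F) = 22/3 + F*(-4 + N)*(-3 + F) (K(N, F) = 8 + (-⅔ + ((N - 4)*(F - 3))*F) = 8 + (-⅔ + ((-4 + N)*(-3 + F))*F) = 8 + (-⅔ + F*(-4 + N)*(-3 + F)) = 22/3 + F*(-4 + N)*(-3 + F))
K(-41, l) - 1*23935 = (22/3 - 4*(-845/124)² + 12*(-845/124) - 41*(-845/124)² - 3*(-845/124)*(-41)) - 1*23935 = (22/3 - 4*714025/15376 - 2535/31 - 41*714025/15376 - 103935/124) - 23935 = (22/3 - 714025/3844 - 2535/31 - 29275025/15376 - 103935/124) - 23935 = -138491003/46128 - 23935 = -1242564683/46128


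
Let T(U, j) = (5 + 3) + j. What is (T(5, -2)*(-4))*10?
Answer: -240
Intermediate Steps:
T(U, j) = 8 + j
(T(5, -2)*(-4))*10 = ((8 - 2)*(-4))*10 = (6*(-4))*10 = -24*10 = -240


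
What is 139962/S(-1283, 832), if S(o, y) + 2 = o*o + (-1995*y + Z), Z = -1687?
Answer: -69981/7720 ≈ -9.0649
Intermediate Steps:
S(o, y) = -1689 + o**2 - 1995*y (S(o, y) = -2 + (o*o + (-1995*y - 1687)) = -2 + (o**2 + (-1687 - 1995*y)) = -2 + (-1687 + o**2 - 1995*y) = -1689 + o**2 - 1995*y)
139962/S(-1283, 832) = 139962/(-1689 + (-1283)**2 - 1995*832) = 139962/(-1689 + 1646089 - 1659840) = 139962/(-15440) = 139962*(-1/15440) = -69981/7720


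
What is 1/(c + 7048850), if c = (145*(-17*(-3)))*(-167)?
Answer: 1/5813885 ≈ 1.7200e-7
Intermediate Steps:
c = -1234965 (c = (145*51)*(-167) = 7395*(-167) = -1234965)
1/(c + 7048850) = 1/(-1234965 + 7048850) = 1/5813885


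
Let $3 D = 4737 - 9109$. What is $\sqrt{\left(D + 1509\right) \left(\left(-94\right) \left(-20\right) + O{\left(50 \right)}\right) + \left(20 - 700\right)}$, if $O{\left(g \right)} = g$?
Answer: $\frac{\sqrt{891330}}{3} \approx 314.7$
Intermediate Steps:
$D = - \frac{4372}{3}$ ($D = \frac{4737 - 9109}{3} = \frac{1}{3} \left(-4372\right) = - \frac{4372}{3} \approx -1457.3$)
$\sqrt{\left(D + 1509\right) \left(\left(-94\right) \left(-20\right) + O{\left(50 \right)}\right) + \left(20 - 700\right)} = \sqrt{\left(- \frac{4372}{3} + 1509\right) \left(\left(-94\right) \left(-20\right) + 50\right) + \left(20 - 700\right)} = \sqrt{\frac{155 \left(1880 + 50\right)}{3} + \left(20 - 700\right)} = \sqrt{\frac{155}{3} \cdot 1930 - 680} = \sqrt{\frac{299150}{3} - 680} = \sqrt{\frac{297110}{3}} = \frac{\sqrt{891330}}{3}$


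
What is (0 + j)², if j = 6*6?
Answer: 1296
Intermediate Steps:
j = 36
(0 + j)² = (0 + 36)² = 36² = 1296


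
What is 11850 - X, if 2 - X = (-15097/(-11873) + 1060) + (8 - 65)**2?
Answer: 6188618/383 ≈ 16158.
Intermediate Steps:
X = -1650068/383 (X = 2 - ((-15097/(-11873) + 1060) + (8 - 65)**2) = 2 - ((-15097*(-1/11873) + 1060) + (-57)**2) = 2 - ((487/383 + 1060) + 3249) = 2 - (406467/383 + 3249) = 2 - 1*1650834/383 = 2 - 1650834/383 = -1650068/383 ≈ -4308.3)
11850 - X = 11850 - 1*(-1650068/383) = 11850 + 1650068/383 = 6188618/383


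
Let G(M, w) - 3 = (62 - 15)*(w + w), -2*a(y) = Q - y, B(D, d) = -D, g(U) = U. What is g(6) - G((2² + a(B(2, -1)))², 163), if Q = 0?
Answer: -15319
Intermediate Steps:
a(y) = y/2 (a(y) = -(0 - y)/2 = -(-1)*y/2 = y/2)
G(M, w) = 3 + 94*w (G(M, w) = 3 + (62 - 15)*(w + w) = 3 + 47*(2*w) = 3 + 94*w)
g(6) - G((2² + a(B(2, -1)))², 163) = 6 - (3 + 94*163) = 6 - (3 + 15322) = 6 - 1*15325 = 6 - 15325 = -15319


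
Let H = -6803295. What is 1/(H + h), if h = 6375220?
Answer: -1/428075 ≈ -2.3360e-6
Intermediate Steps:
1/(H + h) = 1/(-6803295 + 6375220) = 1/(-428075) = -1/428075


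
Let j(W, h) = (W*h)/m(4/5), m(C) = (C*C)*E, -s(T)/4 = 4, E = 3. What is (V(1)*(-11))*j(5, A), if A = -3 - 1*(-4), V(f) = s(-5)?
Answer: 1375/3 ≈ 458.33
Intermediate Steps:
s(T) = -16 (s(T) = -4*4 = -16)
V(f) = -16
m(C) = 3*C² (m(C) = (C*C)*3 = C²*3 = 3*C²)
A = 1 (A = -3 + 4 = 1)
j(W, h) = 25*W*h/48 (j(W, h) = (W*h)/((3*(4/5)²)) = (W*h)/((3*(4*(⅕))²)) = (W*h)/((3*(⅘)²)) = (W*h)/((3*(16/25))) = (W*h)/(48/25) = (W*h)*(25/48) = 25*W*h/48)
(V(1)*(-11))*j(5, A) = (-16*(-11))*((25/48)*5*1) = 176*(125/48) = 1375/3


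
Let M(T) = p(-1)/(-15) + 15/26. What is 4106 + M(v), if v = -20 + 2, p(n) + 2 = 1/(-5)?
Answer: 8008111/1950 ≈ 4106.7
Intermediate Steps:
p(n) = -11/5 (p(n) = -2 + 1/(-5) = -2 + 1*(-⅕) = -2 - ⅕ = -11/5)
v = -18
M(T) = 1411/1950 (M(T) = -11/5/(-15) + 15/26 = -11/5*(-1/15) + 15*(1/26) = 11/75 + 15/26 = 1411/1950)
4106 + M(v) = 4106 + 1411/1950 = 8008111/1950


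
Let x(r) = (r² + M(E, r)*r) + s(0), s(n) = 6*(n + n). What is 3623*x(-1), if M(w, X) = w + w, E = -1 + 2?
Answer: -3623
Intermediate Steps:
E = 1
s(n) = 12*n (s(n) = 6*(2*n) = 12*n)
M(w, X) = 2*w
x(r) = r² + 2*r (x(r) = (r² + (2*1)*r) + 12*0 = (r² + 2*r) + 0 = r² + 2*r)
3623*x(-1) = 3623*(-(2 - 1)) = 3623*(-1*1) = 3623*(-1) = -3623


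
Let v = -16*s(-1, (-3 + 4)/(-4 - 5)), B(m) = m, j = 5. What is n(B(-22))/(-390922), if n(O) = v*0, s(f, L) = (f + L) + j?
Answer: 0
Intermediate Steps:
s(f, L) = 5 + L + f (s(f, L) = (f + L) + 5 = (L + f) + 5 = 5 + L + f)
v = -560/9 (v = -16*(5 + (-3 + 4)/(-4 - 5) - 1) = -16*(5 + 1/(-9) - 1) = -16*(5 + 1*(-1/9) - 1) = -16*(5 - 1/9 - 1) = -16*35/9 = -560/9 ≈ -62.222)
n(O) = 0 (n(O) = -560/9*0 = 0)
n(B(-22))/(-390922) = 0/(-390922) = 0*(-1/390922) = 0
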